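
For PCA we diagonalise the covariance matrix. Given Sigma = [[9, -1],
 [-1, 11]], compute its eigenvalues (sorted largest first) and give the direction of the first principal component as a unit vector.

Step 1 — characteristic polynomial of 2×2 Sigma:
  det(Sigma - λI) = λ² - trace · λ + det = 0.
  trace = 9 + 11 = 20, det = 9·11 - (-1)² = 98.
Step 2 — discriminant:
  Δ = trace² - 4·det = 400 - 392 = 8.
Step 3 — eigenvalues:
  λ = (trace ± √Δ)/2 = (20 ± 2.8284)/2,
  λ_1 = 11.4142,  λ_2 = 8.5858.

Step 4 — unit eigenvector for λ_1: solve (Sigma - λ_1 I)v = 0. First row:
  (9 - 11.4142)·v_x + (-1)·v_y = 0, i.e. (-2.4142)·v_x + (-1)·v_y = 0,
  so v ∝ (b, λ_1 - a) = (-1, 2.4142); multiply by -1 so the first entry is positive: u = (1, -2.4142).
  ||u|| = √((1)² + (-2.4142)²) = √(6.8284) ≈ 2.6131,
  v_1 = u/||u|| ≈ (0.3827, -0.9239) (||v_1|| = 1).

λ_1 = 11.4142,  λ_2 = 8.5858;  v_1 ≈ (0.3827, -0.9239)


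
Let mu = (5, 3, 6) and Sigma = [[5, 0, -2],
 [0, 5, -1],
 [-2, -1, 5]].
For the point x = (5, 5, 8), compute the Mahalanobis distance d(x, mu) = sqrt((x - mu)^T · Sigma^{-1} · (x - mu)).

Step 1 — centre the observation: (x - mu) = (0, 2, 2).

Step 2 — invert Sigma (cofactor / det for 3×3, or solve directly):
  Sigma^{-1} = [[0.24, 0.02, 0.1],
 [0.02, 0.21, 0.05],
 [0.1, 0.05, 0.25]].

Step 3 — form the quadratic (x - mu)^T · Sigma^{-1} · (x - mu):
  Sigma^{-1} · (x - mu) = (0.24, 0.52, 0.6).
  (x - mu)^T · [Sigma^{-1} · (x - mu)] = (0)·(0.24) + (2)·(0.52) + (2)·(0.6) = 2.24.

Step 4 — take square root: d = √(2.24) ≈ 1.4967.

d(x, mu) = √(2.24) ≈ 1.4967


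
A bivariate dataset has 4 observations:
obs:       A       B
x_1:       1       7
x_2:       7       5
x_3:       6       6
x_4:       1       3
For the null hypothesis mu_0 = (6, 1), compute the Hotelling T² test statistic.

Step 1 — sample mean vector:
  mean(A) = (1 + 7 + 6 + 1) / 4 = 15/4 = 3.75
  mean(B) = (7 + 5 + 6 + 3) / 4 = 21/4 = 5.25
  x̄ = (3.75, 5.25),  deviation x̄ - mu_0 = (3.75, 5.25) - (6, 1) = (-2.25, 4.25).

Step 2 — sample covariance matrix, S[i,j] = (1/(n-1)) · Σ_k (x_{k,i} - mean_i) · (x_{k,j} - mean_j), divisor n-1 = 3:
  S[A,A] = ((-2.75)·(-2.75) + (3.25)·(3.25) + (2.25)·(2.25) + (-2.75)·(-2.75)) / 3 = 30.75/3 = 10.25
  S[A,B] = ((-2.75)·(1.75) + (3.25)·(-0.25) + (2.25)·(0.75) + (-2.75)·(-2.25)) / 3 = 2.25/3 = 0.75
  S[B,B] = ((1.75)·(1.75) + (-0.25)·(-0.25) + (0.75)·(0.75) + (-2.25)·(-2.25)) / 3 = 8.75/3 = 2.9167
  S = [[10.25, 0.75],
 [0.75, 2.9167]].

Step 3 — invert S. det(S) = 10.25·2.9167 - (0.75)² = 29.3333.
  S^{-1} = (1/det) · [[d, -b], [-b, a]] = [[0.0994, -0.0256],
 [-0.0256, 0.3494]].

Step 4 — quadratic form (x̄ - mu_0)^T · S^{-1} · (x̄ - mu_0):
  S^{-1} · (x̄ - mu_0) = (-0.3324, 1.5426),
  (x̄ - mu_0)^T · [...] = (-2.25)·(-0.3324) + (4.25)·(1.5426) = 7.304.

Step 5 — scale by n: T² = 4 · 7.304 = 29.2159.

T² ≈ 29.2159


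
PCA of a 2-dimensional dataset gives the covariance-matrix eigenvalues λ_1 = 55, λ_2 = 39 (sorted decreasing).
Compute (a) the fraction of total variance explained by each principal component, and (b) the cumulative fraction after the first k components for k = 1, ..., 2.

Step 1 — total variance = trace(Sigma) = Σ λ_i = 55 + 39 = 94.

Step 2 — fraction explained by component i = λ_i / Σ λ:
  PC1: 55/94 = 0.5851
  PC2: 39/94 = 0.4149

Step 3 — cumulative fraction after k components = (λ_1 + ... + λ_k) / Σ λ:
  k = 1: 55/94 = 0.5851
  k = 2: (55 + 39)/94 = 94/94 = 1

Summary (fraction, with percent):

explained: PC1 0.5851 (58.51%), PC2 0.4149 (41.49%);  cumulative: 0.5851, 1


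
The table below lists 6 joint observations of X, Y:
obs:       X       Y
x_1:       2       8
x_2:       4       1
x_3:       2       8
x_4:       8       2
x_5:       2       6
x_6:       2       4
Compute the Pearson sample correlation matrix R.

Step 1 — column means:
  mean(X) = (2 + 4 + 2 + 8 + 2 + 2) / 6 = 20/6 = 3.3333
  mean(Y) = (8 + 1 + 8 + 2 + 6 + 4) / 6 = 29/6 = 4.8333

Step 2 — sample variances and covariances s[i,j] = (1/(n-1)) · Σ_k (x_{k,i} - mean_i) · (x_{k,j} - mean_j), with n-1 = 5:
  s[X,X] = ((-1.3333)·(-1.3333) + (0.6667)·(0.6667) + (-1.3333)·(-1.3333) + (4.6667)·(4.6667) + (-1.3333)·(-1.3333) + (-1.3333)·(-1.3333)) / 5 = 29.3333/5 = 5.8667
  s[X,Y] = ((-1.3333)·(3.1667) + (0.6667)·(-3.8333) + (-1.3333)·(3.1667) + (4.6667)·(-2.8333) + (-1.3333)·(1.1667) + (-1.3333)·(-0.8333)) / 5 = -24.6667/5 = -4.9333
  s[Y,Y] = ((3.1667)·(3.1667) + (-3.8333)·(-3.8333) + (3.1667)·(3.1667) + (-2.8333)·(-2.8333) + (1.1667)·(1.1667) + (-0.8333)·(-0.8333)) / 5 = 44.8333/5 = 8.9667
  Sample standard deviations s_i = √(s[i,i]):
  s(X) = √(5.8667) = 2.4221
  s(Y) = √(8.9667) = 2.9944

Step 3 — r_{ij} = s_{ij} / (s_i · s_j):
  r[X,X] = 1 (diagonal).
  r[X,Y] = -4.9333 / (2.4221 · 2.9944) = -4.9333 / 7.2529 = -0.6802
  r[Y,Y] = 1 (diagonal).

R is symmetric with unit diagonal. Assembling:

R = [[1, -0.6802],
 [-0.6802, 1]]


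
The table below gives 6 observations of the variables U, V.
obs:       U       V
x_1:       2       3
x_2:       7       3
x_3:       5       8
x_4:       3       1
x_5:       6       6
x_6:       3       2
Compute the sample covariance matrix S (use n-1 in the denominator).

Step 1 — column means:
  mean(U) = (2 + 7 + 5 + 3 + 6 + 3) / 6 = 26/6 = 4.3333
  mean(V) = (3 + 3 + 8 + 1 + 6 + 2) / 6 = 23/6 = 3.8333

Step 2 — sample covariance S[i,j] = (1/(n-1)) · Σ_k (x_{k,i} - mean_i) · (x_{k,j} - mean_j), with n-1 = 5.
  S[U,U] = ((-2.3333)·(-2.3333) + (2.6667)·(2.6667) + (0.6667)·(0.6667) + (-1.3333)·(-1.3333) + (1.6667)·(1.6667) + (-1.3333)·(-1.3333)) / 5 = 19.3333/5 = 3.8667
  S[U,V] = ((-2.3333)·(-0.8333) + (2.6667)·(-0.8333) + (0.6667)·(4.1667) + (-1.3333)·(-2.8333) + (1.6667)·(2.1667) + (-1.3333)·(-1.8333)) / 5 = 12.3333/5 = 2.4667
  S[V,V] = ((-0.8333)·(-0.8333) + (-0.8333)·(-0.8333) + (4.1667)·(4.1667) + (-2.8333)·(-2.8333) + (2.1667)·(2.1667) + (-1.8333)·(-1.8333)) / 5 = 34.8333/5 = 6.9667

S is symmetric (S[j,i] = S[i,j]). Assembling:

S = [[3.8667, 2.4667],
 [2.4667, 6.9667]]


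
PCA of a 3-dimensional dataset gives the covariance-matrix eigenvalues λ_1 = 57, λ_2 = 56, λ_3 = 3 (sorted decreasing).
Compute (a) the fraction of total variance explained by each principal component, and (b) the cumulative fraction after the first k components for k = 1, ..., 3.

Step 1 — total variance = trace(Sigma) = Σ λ_i = 57 + 56 + 3 = 116.

Step 2 — fraction explained by component i = λ_i / Σ λ:
  PC1: 57/116 = 0.4914
  PC2: 56/116 = 0.4828
  PC3: 3/116 = 0.0259

Step 3 — cumulative fraction after k components = (λ_1 + ... + λ_k) / Σ λ:
  k = 1: 57/116 = 0.4914
  k = 2: (57 + 56)/116 = 113/116 = 0.9741
  k = 3: (57 + 56 + 3)/116 = 116/116 = 1

Summary (fraction, with percent):

explained: PC1 0.4914 (49.14%), PC2 0.4828 (48.28%), PC3 0.0259 (2.59%);  cumulative: 0.4914, 0.9741, 1


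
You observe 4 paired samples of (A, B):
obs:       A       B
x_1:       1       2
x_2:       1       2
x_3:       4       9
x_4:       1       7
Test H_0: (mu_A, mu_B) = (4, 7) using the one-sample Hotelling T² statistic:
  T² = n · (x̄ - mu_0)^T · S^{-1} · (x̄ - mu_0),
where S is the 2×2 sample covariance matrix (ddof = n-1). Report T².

Step 1 — sample mean vector:
  mean(A) = (1 + 1 + 4 + 1) / 4 = 7/4 = 1.75
  mean(B) = (2 + 2 + 9 + 7) / 4 = 20/4 = 5
  x̄ = (1.75, 5),  deviation x̄ - mu_0 = (1.75, 5) - (4, 7) = (-2.25, -2).

Step 2 — sample covariance matrix, S[i,j] = (1/(n-1)) · Σ_k (x_{k,i} - mean_i) · (x_{k,j} - mean_j), divisor n-1 = 3:
  S[A,A] = ((-0.75)·(-0.75) + (-0.75)·(-0.75) + (2.25)·(2.25) + (-0.75)·(-0.75)) / 3 = 6.75/3 = 2.25
  S[A,B] = ((-0.75)·(-3) + (-0.75)·(-3) + (2.25)·(4) + (-0.75)·(2)) / 3 = 12/3 = 4
  S[B,B] = ((-3)·(-3) + (-3)·(-3) + (4)·(4) + (2)·(2)) / 3 = 38/3 = 12.6667
  S = [[2.25, 4],
 [4, 12.6667]].

Step 3 — invert S. det(S) = 2.25·12.6667 - (4)² = 12.5.
  S^{-1} = (1/det) · [[d, -b], [-b, a]] = [[1.0133, -0.32],
 [-0.32, 0.18]].

Step 4 — quadratic form (x̄ - mu_0)^T · S^{-1} · (x̄ - mu_0):
  S^{-1} · (x̄ - mu_0) = (-1.64, 0.36),
  (x̄ - mu_0)^T · [...] = (-2.25)·(-1.64) + (-2)·(0.36) = 2.97.

Step 5 — scale by n: T² = 4 · 2.97 = 11.88.

T² ≈ 11.88


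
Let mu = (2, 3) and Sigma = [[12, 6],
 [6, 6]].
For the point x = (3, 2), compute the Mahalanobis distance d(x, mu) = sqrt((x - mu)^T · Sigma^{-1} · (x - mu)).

Step 1 — centre the observation: (x - mu) = (1, -1).

Step 2 — invert Sigma. det(Sigma) = 12·6 - (6)² = 36.
  Sigma^{-1} = (1/det) · [[d, -b], [-b, a]] = [[0.1667, -0.1667],
 [-0.1667, 0.3333]].

Step 3 — form the quadratic (x - mu)^T · Sigma^{-1} · (x - mu):
  Sigma^{-1} · (x - mu) = (0.3333, -0.5).
  (x - mu)^T · [Sigma^{-1} · (x - mu)] = (1)·(0.3333) + (-1)·(-0.5) = 0.8333.

Step 4 — take square root: d = √(0.8333) ≈ 0.9129.

d(x, mu) = √(0.8333) ≈ 0.9129


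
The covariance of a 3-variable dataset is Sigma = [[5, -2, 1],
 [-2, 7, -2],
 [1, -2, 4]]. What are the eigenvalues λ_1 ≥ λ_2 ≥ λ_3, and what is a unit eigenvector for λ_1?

Step 1 — characteristic polynomial p(λ) = det(λI - Sigma) = λ³ - tr·λ² + c_1·λ - det, where tr = trace, c_1 = sum of the principal 2×2 minors, det = det(Sigma):
  tr = 5 + 7 + 4 = 16,
  c_1 = (5·7 - (-2)²) + (5·4 - (1)²) + (7·4 - (-2)²) = 31 + 19 + 24 = 74,
  det = 5·(7·4 - (-2)²) - (-2)·((-2)·4 - (-2)·(1)) + (1)·((-2)·(-2) - 7·(1)) = 5·(24) - (-2)·(-6) + (1)·(-3) = 105.
  So p(λ) = λ³ - 16λ² + 74λ - 105.
Step 2 — look for an integer root (rational root theorem: any rational root is an integer divisor of 105). Testing λ = 3:
  p(3) = 27 - 144 + 222 - 105 = 0  ✓
  Dividing out (λ - 3): p(λ) = (λ - 3)(λ² - 13λ + 35).
Step 3 — remaining eigenvalues from the quadratic λ² - 13λ + 35 = 0:
  Δ = 13² - 4·35 = 169 - 140 = 29,  λ = (13 ± √29)/2 = (13 ± 5.3852)/2 ≈ 9.1926 or 3.8074.
  Sorted: λ_1 = 9.1926,  λ_2 = 3.8074,  λ_3 = 3  (check: sum = 16 = tr ✓).

Step 4 — unit eigenvector for λ_1 ≈ 9.1926: v spans the null space of (Sigma - λ_1 I), whose rows are
  r_1 = (-4.1926, -2, 1),  r_2 = (-2, -2.1926, -2),  r_3 = (1, -2, -5.1926).
  v is orthogonal to every row, so take v ∝ r_1 × r_2 = ((-2)·(-2) - (1)·(-2.1926), (1)·(-2) - (-4.1926)·(-2), (-4.1926)·(-2.1926) - (-2)·(-2)) ≈ (6.1926, -10.3852, 5.1926).
  Let u = (6.1926, -10.3852, 5.1926).
  ||u|| = √((6.1926)² + (-10.3852)² + (5.1926)²) = √(173.1626) ≈ 13.1591,  v_1 = u/||u|| ≈ (0.4706, -0.7892, 0.3946) (||v_1|| = 1).

λ_1 = 9.1926,  λ_2 = 3.8074,  λ_3 = 3;  v_1 ≈ (0.4706, -0.7892, 0.3946)


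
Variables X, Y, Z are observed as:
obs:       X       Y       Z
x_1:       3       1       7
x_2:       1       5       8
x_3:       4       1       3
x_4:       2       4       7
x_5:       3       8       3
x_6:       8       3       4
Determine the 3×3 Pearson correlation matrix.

Step 1 — column means:
  mean(X) = (3 + 1 + 4 + 2 + 3 + 8) / 6 = 21/6 = 3.5
  mean(Y) = (1 + 5 + 1 + 4 + 8 + 3) / 6 = 22/6 = 3.6667
  mean(Z) = (7 + 8 + 3 + 7 + 3 + 4) / 6 = 32/6 = 5.3333

Step 2 — sample variances and covariances s[i,j] = (1/(n-1)) · Σ_k (x_{k,i} - mean_i) · (x_{k,j} - mean_j), with n-1 = 5:
  s[X,X] = ((-0.5)·(-0.5) + (-2.5)·(-2.5) + (0.5)·(0.5) + (-1.5)·(-1.5) + (-0.5)·(-0.5) + (4.5)·(4.5)) / 5 = 29.5/5 = 5.9
  s[X,Y] = ((-0.5)·(-2.6667) + (-2.5)·(1.3333) + (0.5)·(-2.6667) + (-1.5)·(0.3333) + (-0.5)·(4.3333) + (4.5)·(-0.6667)) / 5 = -9/5 = -1.8
  s[X,Z] = ((-0.5)·(1.6667) + (-2.5)·(2.6667) + (0.5)·(-2.3333) + (-1.5)·(1.6667) + (-0.5)·(-2.3333) + (4.5)·(-1.3333)) / 5 = -16/5 = -3.2
  s[Y,Y] = ((-2.6667)·(-2.6667) + (1.3333)·(1.3333) + (-2.6667)·(-2.6667) + (0.3333)·(0.3333) + (4.3333)·(4.3333) + (-0.6667)·(-0.6667)) / 5 = 35.3333/5 = 7.0667
  s[Y,Z] = ((-2.6667)·(1.6667) + (1.3333)·(2.6667) + (-2.6667)·(-2.3333) + (0.3333)·(1.6667) + (4.3333)·(-2.3333) + (-0.6667)·(-1.3333)) / 5 = -3.3333/5 = -0.6667
  s[Z,Z] = ((1.6667)·(1.6667) + (2.6667)·(2.6667) + (-2.3333)·(-2.3333) + (1.6667)·(1.6667) + (-2.3333)·(-2.3333) + (-1.3333)·(-1.3333)) / 5 = 25.3333/5 = 5.0667
  Sample standard deviations s_i = √(s[i,i]):
  s(X) = √(5.9) = 2.429
  s(Y) = √(7.0667) = 2.6583
  s(Z) = √(5.0667) = 2.2509

Step 3 — r_{ij} = s_{ij} / (s_i · s_j):
  r[X,X] = 1 (diagonal).
  r[X,Y] = -1.8 / (2.429 · 2.6583) = -1.8 / 6.457 = -0.2788
  r[X,Z] = -3.2 / (2.429 · 2.2509) = -3.2 / 5.4675 = -0.5853
  r[Y,Y] = 1 (diagonal).
  r[Y,Z] = -0.6667 / (2.6583 · 2.2509) = -0.6667 / 5.9837 = -0.1114
  r[Z,Z] = 1 (diagonal).

R is symmetric with unit diagonal. Assembling:

R = [[1, -0.2788, -0.5853],
 [-0.2788, 1, -0.1114],
 [-0.5853, -0.1114, 1]]


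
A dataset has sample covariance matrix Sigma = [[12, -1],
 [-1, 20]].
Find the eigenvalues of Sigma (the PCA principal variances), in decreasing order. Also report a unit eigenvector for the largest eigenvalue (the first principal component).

Step 1 — characteristic polynomial of 2×2 Sigma:
  det(Sigma - λI) = λ² - trace · λ + det = 0.
  trace = 12 + 20 = 32, det = 12·20 - (-1)² = 239.
Step 2 — discriminant:
  Δ = trace² - 4·det = 1024 - 956 = 68.
Step 3 — eigenvalues:
  λ = (trace ± √Δ)/2 = (32 ± 8.2462)/2,
  λ_1 = 20.1231,  λ_2 = 11.8769.

Step 4 — unit eigenvector for λ_1: solve (Sigma - λ_1 I)v = 0. First row:
  (12 - 20.1231)·v_x + (-1)·v_y = 0, i.e. (-8.1231)·v_x + (-1)·v_y = 0,
  so v ∝ (b, λ_1 - a) = (-1, 8.1231); multiply by -1 so the first entry is positive: u = (1, -8.1231).
  ||u|| = √((1)² + (-8.1231)²) = √(66.9848) ≈ 8.1844,
  v_1 = u/||u|| ≈ (0.1222, -0.9925) (||v_1|| = 1).

λ_1 = 20.1231,  λ_2 = 11.8769;  v_1 ≈ (0.1222, -0.9925)


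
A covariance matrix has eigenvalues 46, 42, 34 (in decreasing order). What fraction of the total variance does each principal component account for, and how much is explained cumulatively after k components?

Step 1 — total variance = trace(Sigma) = Σ λ_i = 46 + 42 + 34 = 122.

Step 2 — fraction explained by component i = λ_i / Σ λ:
  PC1: 46/122 = 0.377
  PC2: 42/122 = 0.3443
  PC3: 34/122 = 0.2787

Step 3 — cumulative fraction after k components = (λ_1 + ... + λ_k) / Σ λ:
  k = 1: 46/122 = 0.377
  k = 2: (46 + 42)/122 = 88/122 = 0.7213
  k = 3: (46 + 42 + 34)/122 = 122/122 = 1

Summary (fraction, with percent):

explained: PC1 0.377 (37.7%), PC2 0.3443 (34.43%), PC3 0.2787 (27.87%);  cumulative: 0.377, 0.7213, 1


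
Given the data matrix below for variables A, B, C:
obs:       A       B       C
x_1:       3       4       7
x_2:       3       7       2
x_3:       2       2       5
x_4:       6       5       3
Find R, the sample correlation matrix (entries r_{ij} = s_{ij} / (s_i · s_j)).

Step 1 — column means:
  mean(A) = (3 + 3 + 2 + 6) / 4 = 14/4 = 3.5
  mean(B) = (4 + 7 + 2 + 5) / 4 = 18/4 = 4.5
  mean(C) = (7 + 2 + 5 + 3) / 4 = 17/4 = 4.25

Step 2 — sample variances and covariances s[i,j] = (1/(n-1)) · Σ_k (x_{k,i} - mean_i) · (x_{k,j} - mean_j), with n-1 = 3:
  s[A,A] = ((-0.5)·(-0.5) + (-0.5)·(-0.5) + (-1.5)·(-1.5) + (2.5)·(2.5)) / 3 = 9/3 = 3
  s[A,B] = ((-0.5)·(-0.5) + (-0.5)·(2.5) + (-1.5)·(-2.5) + (2.5)·(0.5)) / 3 = 4/3 = 1.3333
  s[A,C] = ((-0.5)·(2.75) + (-0.5)·(-2.25) + (-1.5)·(0.75) + (2.5)·(-1.25)) / 3 = -4.5/3 = -1.5
  s[B,B] = ((-0.5)·(-0.5) + (2.5)·(2.5) + (-2.5)·(-2.5) + (0.5)·(0.5)) / 3 = 13/3 = 4.3333
  s[B,C] = ((-0.5)·(2.75) + (2.5)·(-2.25) + (-2.5)·(0.75) + (0.5)·(-1.25)) / 3 = -9.5/3 = -3.1667
  s[C,C] = ((2.75)·(2.75) + (-2.25)·(-2.25) + (0.75)·(0.75) + (-1.25)·(-1.25)) / 3 = 14.75/3 = 4.9167
  Sample standard deviations s_i = √(s[i,i]):
  s(A) = √(3) = 1.7321
  s(B) = √(4.3333) = 2.0817
  s(C) = √(4.9167) = 2.2174

Step 3 — r_{ij} = s_{ij} / (s_i · s_j):
  r[A,A] = 1 (diagonal).
  r[A,B] = 1.3333 / (1.7321 · 2.0817) = 1.3333 / 3.6056 = 0.3698
  r[A,C] = -1.5 / (1.7321 · 2.2174) = -1.5 / 3.8406 = -0.3906
  r[B,B] = 1 (diagonal).
  r[B,C] = -3.1667 / (2.0817 · 2.2174) = -3.1667 / 4.6158 = -0.6861
  r[C,C] = 1 (diagonal).

R is symmetric with unit diagonal. Assembling:

R = [[1, 0.3698, -0.3906],
 [0.3698, 1, -0.6861],
 [-0.3906, -0.6861, 1]]


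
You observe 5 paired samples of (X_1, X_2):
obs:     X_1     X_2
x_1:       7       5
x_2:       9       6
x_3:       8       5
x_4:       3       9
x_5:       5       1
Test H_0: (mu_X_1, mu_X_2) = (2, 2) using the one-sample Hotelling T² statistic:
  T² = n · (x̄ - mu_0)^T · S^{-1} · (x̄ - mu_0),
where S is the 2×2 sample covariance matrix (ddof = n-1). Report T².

Step 1 — sample mean vector:
  mean(X_1) = (7 + 9 + 8 + 3 + 5) / 5 = 32/5 = 6.4
  mean(X_2) = (5 + 6 + 5 + 9 + 1) / 5 = 26/5 = 5.2
  x̄ = (6.4, 5.2),  deviation x̄ - mu_0 = (6.4, 5.2) - (2, 2) = (4.4, 3.2).

Step 2 — sample covariance matrix, S[i,j] = (1/(n-1)) · Σ_k (x_{k,i} - mean_i) · (x_{k,j} - mean_j), divisor n-1 = 4:
  S[X_1,X_1] = ((0.6)·(0.6) + (2.6)·(2.6) + (1.6)·(1.6) + (-3.4)·(-3.4) + (-1.4)·(-1.4)) / 4 = 23.2/4 = 5.8
  S[X_1,X_2] = ((0.6)·(-0.2) + (2.6)·(0.8) + (1.6)·(-0.2) + (-3.4)·(3.8) + (-1.4)·(-4.2)) / 4 = -5.4/4 = -1.35
  S[X_2,X_2] = ((-0.2)·(-0.2) + (0.8)·(0.8) + (-0.2)·(-0.2) + (3.8)·(3.8) + (-4.2)·(-4.2)) / 4 = 32.8/4 = 8.2
  S = [[5.8, -1.35],
 [-1.35, 8.2]].

Step 3 — invert S. det(S) = 5.8·8.2 - (-1.35)² = 45.7375.
  S^{-1} = (1/det) · [[d, -b], [-b, a]] = [[0.1793, 0.0295],
 [0.0295, 0.1268]].

Step 4 — quadratic form (x̄ - mu_0)^T · S^{-1} · (x̄ - mu_0):
  S^{-1} · (x̄ - mu_0) = (0.8833, 0.5357),
  (x̄ - mu_0)^T · [...] = (4.4)·(0.8833) + (3.2)·(0.5357) = 5.6007.

Step 5 — scale by n: T² = 5 · 5.6007 = 28.0033.

T² ≈ 28.0033


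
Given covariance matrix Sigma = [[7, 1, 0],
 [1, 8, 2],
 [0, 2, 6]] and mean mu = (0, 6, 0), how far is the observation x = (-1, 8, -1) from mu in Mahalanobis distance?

Step 1 — centre the observation: (x - mu) = (-1, 2, -1).

Step 2 — invert Sigma (cofactor / det for 3×3, or solve directly):
  Sigma^{-1} = [[0.1457, -0.0199, 0.0066],
 [-0.0199, 0.1391, -0.0464],
 [0.0066, -0.0464, 0.1821]].

Step 3 — form the quadratic (x - mu)^T · Sigma^{-1} · (x - mu):
  Sigma^{-1} · (x - mu) = (-0.1921, 0.3444, -0.2815).
  (x - mu)^T · [Sigma^{-1} · (x - mu)] = (-1)·(-0.1921) + (2)·(0.3444) + (-1)·(-0.2815) = 1.1623.

Step 4 — take square root: d = √(1.1623) ≈ 1.0781.

d(x, mu) = √(1.1623) ≈ 1.0781


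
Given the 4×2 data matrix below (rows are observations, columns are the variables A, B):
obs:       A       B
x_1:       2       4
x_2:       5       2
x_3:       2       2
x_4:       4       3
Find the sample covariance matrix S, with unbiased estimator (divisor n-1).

Step 1 — column means:
  mean(A) = (2 + 5 + 2 + 4) / 4 = 13/4 = 3.25
  mean(B) = (4 + 2 + 2 + 3) / 4 = 11/4 = 2.75

Step 2 — sample covariance S[i,j] = (1/(n-1)) · Σ_k (x_{k,i} - mean_i) · (x_{k,j} - mean_j), with n-1 = 3.
  S[A,A] = ((-1.25)·(-1.25) + (1.75)·(1.75) + (-1.25)·(-1.25) + (0.75)·(0.75)) / 3 = 6.75/3 = 2.25
  S[A,B] = ((-1.25)·(1.25) + (1.75)·(-0.75) + (-1.25)·(-0.75) + (0.75)·(0.25)) / 3 = -1.75/3 = -0.5833
  S[B,B] = ((1.25)·(1.25) + (-0.75)·(-0.75) + (-0.75)·(-0.75) + (0.25)·(0.25)) / 3 = 2.75/3 = 0.9167

S is symmetric (S[j,i] = S[i,j]). Assembling:

S = [[2.25, -0.5833],
 [-0.5833, 0.9167]]


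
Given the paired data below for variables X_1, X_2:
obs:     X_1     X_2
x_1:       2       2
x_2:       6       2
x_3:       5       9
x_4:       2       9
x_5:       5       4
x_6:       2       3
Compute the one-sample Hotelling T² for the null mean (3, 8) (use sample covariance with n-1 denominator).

Step 1 — sample mean vector:
  mean(X_1) = (2 + 6 + 5 + 2 + 5 + 2) / 6 = 22/6 = 3.6667
  mean(X_2) = (2 + 2 + 9 + 9 + 4 + 3) / 6 = 29/6 = 4.8333
  x̄ = (3.6667, 4.8333),  deviation x̄ - mu_0 = (3.6667, 4.8333) - (3, 8) = (0.6667, -3.1667).

Step 2 — sample covariance matrix, S[i,j] = (1/(n-1)) · Σ_k (x_{k,i} - mean_i) · (x_{k,j} - mean_j), divisor n-1 = 5:
  S[X_1,X_1] = ((-1.6667)·(-1.6667) + (2.3333)·(2.3333) + (1.3333)·(1.3333) + (-1.6667)·(-1.6667) + (1.3333)·(1.3333) + (-1.6667)·(-1.6667)) / 5 = 17.3333/5 = 3.4667
  S[X_1,X_2] = ((-1.6667)·(-2.8333) + (2.3333)·(-2.8333) + (1.3333)·(4.1667) + (-1.6667)·(4.1667) + (1.3333)·(-0.8333) + (-1.6667)·(-1.8333)) / 5 = -1.3333/5 = -0.2667
  S[X_2,X_2] = ((-2.8333)·(-2.8333) + (-2.8333)·(-2.8333) + (4.1667)·(4.1667) + (4.1667)·(4.1667) + (-0.8333)·(-0.8333) + (-1.8333)·(-1.8333)) / 5 = 54.8333/5 = 10.9667
  S = [[3.4667, -0.2667],
 [-0.2667, 10.9667]].

Step 3 — invert S. det(S) = 3.4667·10.9667 - (-0.2667)² = 37.9467.
  S^{-1} = (1/det) · [[d, -b], [-b, a]] = [[0.289, 0.007],
 [0.007, 0.0914]].

Step 4 — quadratic form (x̄ - mu_0)^T · S^{-1} · (x̄ - mu_0):
  S^{-1} · (x̄ - mu_0) = (0.1704, -0.2846),
  (x̄ - mu_0)^T · [...] = (0.6667)·(0.1704) + (-3.1667)·(-0.2846) = 1.0149.

Step 5 — scale by n: T² = 6 · 1.0149 = 6.0892.

T² ≈ 6.0892


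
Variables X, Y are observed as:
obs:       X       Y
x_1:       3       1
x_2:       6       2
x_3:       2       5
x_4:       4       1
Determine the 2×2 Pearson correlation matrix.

Step 1 — column means:
  mean(X) = (3 + 6 + 2 + 4) / 4 = 15/4 = 3.75
  mean(Y) = (1 + 2 + 5 + 1) / 4 = 9/4 = 2.25

Step 2 — sample variances and covariances s[i,j] = (1/(n-1)) · Σ_k (x_{k,i} - mean_i) · (x_{k,j} - mean_j), with n-1 = 3:
  s[X,X] = ((-0.75)·(-0.75) + (2.25)·(2.25) + (-1.75)·(-1.75) + (0.25)·(0.25)) / 3 = 8.75/3 = 2.9167
  s[X,Y] = ((-0.75)·(-1.25) + (2.25)·(-0.25) + (-1.75)·(2.75) + (0.25)·(-1.25)) / 3 = -4.75/3 = -1.5833
  s[Y,Y] = ((-1.25)·(-1.25) + (-0.25)·(-0.25) + (2.75)·(2.75) + (-1.25)·(-1.25)) / 3 = 10.75/3 = 3.5833
  Sample standard deviations s_i = √(s[i,i]):
  s(X) = √(2.9167) = 1.7078
  s(Y) = √(3.5833) = 1.893

Step 3 — r_{ij} = s_{ij} / (s_i · s_j):
  r[X,X] = 1 (diagonal).
  r[X,Y] = -1.5833 / (1.7078 · 1.893) = -1.5833 / 3.2329 = -0.4898
  r[Y,Y] = 1 (diagonal).

R is symmetric with unit diagonal. Assembling:

R = [[1, -0.4898],
 [-0.4898, 1]]


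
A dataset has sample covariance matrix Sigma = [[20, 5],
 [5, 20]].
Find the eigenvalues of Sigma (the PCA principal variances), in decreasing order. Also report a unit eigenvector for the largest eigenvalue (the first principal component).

Step 1 — characteristic polynomial of 2×2 Sigma:
  det(Sigma - λI) = λ² - trace · λ + det = 0.
  trace = 20 + 20 = 40, det = 20·20 - (5)² = 375.
Step 2 — discriminant:
  Δ = trace² - 4·det = 1600 - 1500 = 100.
Step 3 — eigenvalues:
  λ = (trace ± √Δ)/2 = (40 ± 10)/2,
  λ_1 = 25,  λ_2 = 15.

Step 4 — unit eigenvector for λ_1: solve (Sigma - λ_1 I)v = 0. First row:
  (20 - 25)·v_x + (5)·v_y = 0, i.e. (-5)·v_x + (5)·v_y = 0,
  so v ∝ (b, λ_1 - a) = (5, 5) = u.
  ||u|| = √((5)² + (5)²) = √(50) ≈ 7.0711,
  v_1 = u/||u|| ≈ (0.7071, 0.7071) (||v_1|| = 1).

λ_1 = 25,  λ_2 = 15;  v_1 ≈ (0.7071, 0.7071)


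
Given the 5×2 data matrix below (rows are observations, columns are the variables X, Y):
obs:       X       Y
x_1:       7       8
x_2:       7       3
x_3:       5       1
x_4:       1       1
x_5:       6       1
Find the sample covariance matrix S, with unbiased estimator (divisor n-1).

Step 1 — column means:
  mean(X) = (7 + 7 + 5 + 1 + 6) / 5 = 26/5 = 5.2
  mean(Y) = (8 + 3 + 1 + 1 + 1) / 5 = 14/5 = 2.8

Step 2 — sample covariance S[i,j] = (1/(n-1)) · Σ_k (x_{k,i} - mean_i) · (x_{k,j} - mean_j), with n-1 = 4.
  S[X,X] = ((1.8)·(1.8) + (1.8)·(1.8) + (-0.2)·(-0.2) + (-4.2)·(-4.2) + (0.8)·(0.8)) / 4 = 24.8/4 = 6.2
  S[X,Y] = ((1.8)·(5.2) + (1.8)·(0.2) + (-0.2)·(-1.8) + (-4.2)·(-1.8) + (0.8)·(-1.8)) / 4 = 16.2/4 = 4.05
  S[Y,Y] = ((5.2)·(5.2) + (0.2)·(0.2) + (-1.8)·(-1.8) + (-1.8)·(-1.8) + (-1.8)·(-1.8)) / 4 = 36.8/4 = 9.2

S is symmetric (S[j,i] = S[i,j]). Assembling:

S = [[6.2, 4.05],
 [4.05, 9.2]]


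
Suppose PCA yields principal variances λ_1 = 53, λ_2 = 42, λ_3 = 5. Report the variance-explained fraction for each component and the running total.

Step 1 — total variance = trace(Sigma) = Σ λ_i = 53 + 42 + 5 = 100.

Step 2 — fraction explained by component i = λ_i / Σ λ:
  PC1: 53/100 = 0.53
  PC2: 42/100 = 0.42
  PC3: 5/100 = 0.05

Step 3 — cumulative fraction after k components = (λ_1 + ... + λ_k) / Σ λ:
  k = 1: 53/100 = 0.53
  k = 2: (53 + 42)/100 = 95/100 = 0.95
  k = 3: (53 + 42 + 5)/100 = 100/100 = 1

Summary (fraction, with percent):

explained: PC1 0.53 (53%), PC2 0.42 (42%), PC3 0.05 (5%);  cumulative: 0.53, 0.95, 1


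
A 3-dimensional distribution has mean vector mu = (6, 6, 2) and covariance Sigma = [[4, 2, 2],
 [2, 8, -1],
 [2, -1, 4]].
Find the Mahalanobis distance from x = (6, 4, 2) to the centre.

Step 1 — centre the observation: (x - mu) = (0, -2, 0).

Step 2 — invert Sigma (cofactor / det for 3×3, or solve directly):
  Sigma^{-1} = [[0.4559, -0.1471, -0.2647],
 [-0.1471, 0.1765, 0.1176],
 [-0.2647, 0.1176, 0.4118]].

Step 3 — form the quadratic (x - mu)^T · Sigma^{-1} · (x - mu):
  Sigma^{-1} · (x - mu) = (0.2941, -0.3529, -0.2353).
  (x - mu)^T · [Sigma^{-1} · (x - mu)] = (0)·(0.2941) + (-2)·(-0.3529) + (0)·(-0.2353) = 0.7059.

Step 4 — take square root: d = √(0.7059) ≈ 0.8402.

d(x, mu) = √(0.7059) ≈ 0.8402


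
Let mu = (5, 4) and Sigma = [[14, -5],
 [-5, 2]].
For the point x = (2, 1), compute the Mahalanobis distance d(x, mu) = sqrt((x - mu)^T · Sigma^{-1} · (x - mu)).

Step 1 — centre the observation: (x - mu) = (-3, -3).

Step 2 — invert Sigma. det(Sigma) = 14·2 - (-5)² = 3.
  Sigma^{-1} = (1/det) · [[d, -b], [-b, a]] = [[0.6667, 1.6667],
 [1.6667, 4.6667]].

Step 3 — form the quadratic (x - mu)^T · Sigma^{-1} · (x - mu):
  Sigma^{-1} · (x - mu) = (-7, -19).
  (x - mu)^T · [Sigma^{-1} · (x - mu)] = (-3)·(-7) + (-3)·(-19) = 78.

Step 4 — take square root: d = √(78) ≈ 8.8318.

d(x, mu) = √(78) ≈ 8.8318


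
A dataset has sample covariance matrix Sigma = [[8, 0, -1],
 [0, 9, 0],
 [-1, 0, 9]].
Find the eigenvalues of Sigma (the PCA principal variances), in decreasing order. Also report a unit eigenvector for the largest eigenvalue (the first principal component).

Step 1 — characteristic polynomial p(λ) = det(λI - Sigma) = λ³ - tr·λ² + c_1·λ - det, where tr = trace, c_1 = sum of the principal 2×2 minors, det = det(Sigma):
  tr = 8 + 9 + 9 = 26,
  c_1 = (8·9 - (0)²) + (8·9 - (-1)²) + (9·9 - (0)²) = 72 + 71 + 81 = 224,
  det = 8·(9·9 - (0)²) - (0)·((0)·9 - (0)·(-1)) + (-1)·((0)·(0) - 9·(-1)) = 8·(81) - (0)·(0) + (-1)·(9) = 639.
  So p(λ) = λ³ - 26λ² + 224λ - 639.
Step 2 — look for an integer root (rational root theorem: any rational root is an integer divisor of 639). Testing λ = 9:
  p(9) = 729 - 2106 + 2016 - 639 = 0  ✓
  Dividing out (λ - 9): p(λ) = (λ - 9)(λ² - 17λ + 71).
Step 3 — remaining eigenvalues from the quadratic λ² - 17λ + 71 = 0:
  Δ = 17² - 4·71 = 289 - 284 = 5,  λ = (17 ± √5)/2 = (17 ± 2.2361)/2 ≈ 9.618 or 7.382.
  Sorted: λ_1 = 9.618,  λ_2 = 9,  λ_3 = 7.382  (check: sum = 26 = tr ✓).

Step 4 — unit eigenvector for λ_1 ≈ 9.618: v spans the null space of (Sigma - λ_1 I), whose rows are
  r_1 = (-1.618, 0, -1),  r_2 = (0, -0.618, 0),  r_3 = (-1, 0, -0.618).
  v is orthogonal to every row, so take v ∝ r_1 × r_2 = ((0)·(0) - (-1)·(-0.618), (-1)·(0) - (-1.618)·(0), (-1.618)·(-0.618) - (0)·(0)) ≈ (-0.618, 0, 1).
  Rescale (multiply by -1 so the first nonzero entry is positive): u = (0.618, 0, -1).
  ||u|| = √((0.618)² + (0)² + (-1)²) = √(1.382) ≈ 1.1756,  v_1 = u/||u|| ≈ (0.5257, 0, -0.8507) (||v_1|| = 1).

λ_1 = 9.618,  λ_2 = 9,  λ_3 = 7.382;  v_1 ≈ (0.5257, 0, -0.8507)


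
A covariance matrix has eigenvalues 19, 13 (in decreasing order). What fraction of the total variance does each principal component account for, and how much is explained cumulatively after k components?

Step 1 — total variance = trace(Sigma) = Σ λ_i = 19 + 13 = 32.

Step 2 — fraction explained by component i = λ_i / Σ λ:
  PC1: 19/32 = 0.5938
  PC2: 13/32 = 0.4062

Step 3 — cumulative fraction after k components = (λ_1 + ... + λ_k) / Σ λ:
  k = 1: 19/32 = 0.5938
  k = 2: (19 + 13)/32 = 32/32 = 1

Summary (fraction, with percent):

explained: PC1 0.5938 (59.38%), PC2 0.4062 (40.62%);  cumulative: 0.5938, 1


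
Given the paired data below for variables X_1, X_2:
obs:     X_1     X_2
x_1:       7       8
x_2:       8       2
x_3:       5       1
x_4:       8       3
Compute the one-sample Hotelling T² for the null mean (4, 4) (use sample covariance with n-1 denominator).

Step 1 — sample mean vector:
  mean(X_1) = (7 + 8 + 5 + 8) / 4 = 28/4 = 7
  mean(X_2) = (8 + 2 + 1 + 3) / 4 = 14/4 = 3.5
  x̄ = (7, 3.5),  deviation x̄ - mu_0 = (7, 3.5) - (4, 4) = (3, -0.5).

Step 2 — sample covariance matrix, S[i,j] = (1/(n-1)) · Σ_k (x_{k,i} - mean_i) · (x_{k,j} - mean_j), divisor n-1 = 3:
  S[X_1,X_1] = ((0)·(0) + (1)·(1) + (-2)·(-2) + (1)·(1)) / 3 = 6/3 = 2
  S[X_1,X_2] = ((0)·(4.5) + (1)·(-1.5) + (-2)·(-2.5) + (1)·(-0.5)) / 3 = 3/3 = 1
  S[X_2,X_2] = ((4.5)·(4.5) + (-1.5)·(-1.5) + (-2.5)·(-2.5) + (-0.5)·(-0.5)) / 3 = 29/3 = 9.6667
  S = [[2, 1],
 [1, 9.6667]].

Step 3 — invert S. det(S) = 2·9.6667 - (1)² = 18.3333.
  S^{-1} = (1/det) · [[d, -b], [-b, a]] = [[0.5273, -0.0545],
 [-0.0545, 0.1091]].

Step 4 — quadratic form (x̄ - mu_0)^T · S^{-1} · (x̄ - mu_0):
  S^{-1} · (x̄ - mu_0) = (1.6091, -0.2182),
  (x̄ - mu_0)^T · [...] = (3)·(1.6091) + (-0.5)·(-0.2182) = 4.9364.

Step 5 — scale by n: T² = 4 · 4.9364 = 19.7455.

T² ≈ 19.7455


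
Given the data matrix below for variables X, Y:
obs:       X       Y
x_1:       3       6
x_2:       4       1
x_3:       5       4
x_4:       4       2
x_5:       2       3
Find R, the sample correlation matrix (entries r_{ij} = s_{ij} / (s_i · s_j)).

Step 1 — column means:
  mean(X) = (3 + 4 + 5 + 4 + 2) / 5 = 18/5 = 3.6
  mean(Y) = (6 + 1 + 4 + 2 + 3) / 5 = 16/5 = 3.2

Step 2 — sample variances and covariances s[i,j] = (1/(n-1)) · Σ_k (x_{k,i} - mean_i) · (x_{k,j} - mean_j), with n-1 = 4:
  s[X,X] = ((-0.6)·(-0.6) + (0.4)·(0.4) + (1.4)·(1.4) + (0.4)·(0.4) + (-1.6)·(-1.6)) / 4 = 5.2/4 = 1.3
  s[X,Y] = ((-0.6)·(2.8) + (0.4)·(-2.2) + (1.4)·(0.8) + (0.4)·(-1.2) + (-1.6)·(-0.2)) / 4 = -1.6/4 = -0.4
  s[Y,Y] = ((2.8)·(2.8) + (-2.2)·(-2.2) + (0.8)·(0.8) + (-1.2)·(-1.2) + (-0.2)·(-0.2)) / 4 = 14.8/4 = 3.7
  Sample standard deviations s_i = √(s[i,i]):
  s(X) = √(1.3) = 1.1402
  s(Y) = √(3.7) = 1.9235

Step 3 — r_{ij} = s_{ij} / (s_i · s_j):
  r[X,X] = 1 (diagonal).
  r[X,Y] = -0.4 / (1.1402 · 1.9235) = -0.4 / 2.1932 = -0.1824
  r[Y,Y] = 1 (diagonal).

R is symmetric with unit diagonal. Assembling:

R = [[1, -0.1824],
 [-0.1824, 1]]


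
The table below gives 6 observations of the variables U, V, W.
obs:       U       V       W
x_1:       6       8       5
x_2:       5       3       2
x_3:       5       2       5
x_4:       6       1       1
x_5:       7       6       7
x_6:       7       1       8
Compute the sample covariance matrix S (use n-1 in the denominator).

Step 1 — column means:
  mean(U) = (6 + 5 + 5 + 6 + 7 + 7) / 6 = 36/6 = 6
  mean(V) = (8 + 3 + 2 + 1 + 6 + 1) / 6 = 21/6 = 3.5
  mean(W) = (5 + 2 + 5 + 1 + 7 + 8) / 6 = 28/6 = 4.6667

Step 2 — sample covariance S[i,j] = (1/(n-1)) · Σ_k (x_{k,i} - mean_i) · (x_{k,j} - mean_j), with n-1 = 5.
  S[U,U] = ((0)·(0) + (-1)·(-1) + (-1)·(-1) + (0)·(0) + (1)·(1) + (1)·(1)) / 5 = 4/5 = 0.8
  S[U,V] = ((0)·(4.5) + (-1)·(-0.5) + (-1)·(-1.5) + (0)·(-2.5) + (1)·(2.5) + (1)·(-2.5)) / 5 = 2/5 = 0.4
  S[U,W] = ((0)·(0.3333) + (-1)·(-2.6667) + (-1)·(0.3333) + (0)·(-3.6667) + (1)·(2.3333) + (1)·(3.3333)) / 5 = 8/5 = 1.6
  S[V,V] = ((4.5)·(4.5) + (-0.5)·(-0.5) + (-1.5)·(-1.5) + (-2.5)·(-2.5) + (2.5)·(2.5) + (-2.5)·(-2.5)) / 5 = 41.5/5 = 8.3
  S[V,W] = ((4.5)·(0.3333) + (-0.5)·(-2.6667) + (-1.5)·(0.3333) + (-2.5)·(-3.6667) + (2.5)·(2.3333) + (-2.5)·(3.3333)) / 5 = 9/5 = 1.8
  S[W,W] = ((0.3333)·(0.3333) + (-2.6667)·(-2.6667) + (0.3333)·(0.3333) + (-3.6667)·(-3.6667) + (2.3333)·(2.3333) + (3.3333)·(3.3333)) / 5 = 37.3333/5 = 7.4667

S is symmetric (S[j,i] = S[i,j]). Assembling:

S = [[0.8, 0.4, 1.6],
 [0.4, 8.3, 1.8],
 [1.6, 1.8, 7.4667]]


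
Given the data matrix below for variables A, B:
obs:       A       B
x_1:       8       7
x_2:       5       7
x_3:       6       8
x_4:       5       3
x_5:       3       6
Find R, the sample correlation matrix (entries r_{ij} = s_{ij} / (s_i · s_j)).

Step 1 — column means:
  mean(A) = (8 + 5 + 6 + 5 + 3) / 5 = 27/5 = 5.4
  mean(B) = (7 + 7 + 8 + 3 + 6) / 5 = 31/5 = 6.2

Step 2 — sample variances and covariances s[i,j] = (1/(n-1)) · Σ_k (x_{k,i} - mean_i) · (x_{k,j} - mean_j), with n-1 = 4:
  s[A,A] = ((2.6)·(2.6) + (-0.4)·(-0.4) + (0.6)·(0.6) + (-0.4)·(-0.4) + (-2.4)·(-2.4)) / 4 = 13.2/4 = 3.3
  s[A,B] = ((2.6)·(0.8) + (-0.4)·(0.8) + (0.6)·(1.8) + (-0.4)·(-3.2) + (-2.4)·(-0.2)) / 4 = 4.6/4 = 1.15
  s[B,B] = ((0.8)·(0.8) + (0.8)·(0.8) + (1.8)·(1.8) + (-3.2)·(-3.2) + (-0.2)·(-0.2)) / 4 = 14.8/4 = 3.7
  Sample standard deviations s_i = √(s[i,i]):
  s(A) = √(3.3) = 1.8166
  s(B) = √(3.7) = 1.9235

Step 3 — r_{ij} = s_{ij} / (s_i · s_j):
  r[A,A] = 1 (diagonal).
  r[A,B] = 1.15 / (1.8166 · 1.9235) = 1.15 / 3.4943 = 0.3291
  r[B,B] = 1 (diagonal).

R is symmetric with unit diagonal. Assembling:

R = [[1, 0.3291],
 [0.3291, 1]]


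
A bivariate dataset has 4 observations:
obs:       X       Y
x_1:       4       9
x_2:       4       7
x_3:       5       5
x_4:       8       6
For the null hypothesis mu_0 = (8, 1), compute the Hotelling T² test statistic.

Step 1 — sample mean vector:
  mean(X) = (4 + 4 + 5 + 8) / 4 = 21/4 = 5.25
  mean(Y) = (9 + 7 + 5 + 6) / 4 = 27/4 = 6.75
  x̄ = (5.25, 6.75),  deviation x̄ - mu_0 = (5.25, 6.75) - (8, 1) = (-2.75, 5.75).

Step 2 — sample covariance matrix, S[i,j] = (1/(n-1)) · Σ_k (x_{k,i} - mean_i) · (x_{k,j} - mean_j), divisor n-1 = 3:
  S[X,X] = ((-1.25)·(-1.25) + (-1.25)·(-1.25) + (-0.25)·(-0.25) + (2.75)·(2.75)) / 3 = 10.75/3 = 3.5833
  S[X,Y] = ((-1.25)·(2.25) + (-1.25)·(0.25) + (-0.25)·(-1.75) + (2.75)·(-0.75)) / 3 = -4.75/3 = -1.5833
  S[Y,Y] = ((2.25)·(2.25) + (0.25)·(0.25) + (-1.75)·(-1.75) + (-0.75)·(-0.75)) / 3 = 8.75/3 = 2.9167
  S = [[3.5833, -1.5833],
 [-1.5833, 2.9167]].

Step 3 — invert S. det(S) = 3.5833·2.9167 - (-1.5833)² = 7.9444.
  S^{-1} = (1/det) · [[d, -b], [-b, a]] = [[0.3671, 0.1993],
 [0.1993, 0.451]].

Step 4 — quadratic form (x̄ - mu_0)^T · S^{-1} · (x̄ - mu_0):
  S^{-1} · (x̄ - mu_0) = (0.1364, 2.0455),
  (x̄ - mu_0)^T · [...] = (-2.75)·(0.1364) + (5.75)·(2.0455) = 11.3864.

Step 5 — scale by n: T² = 4 · 11.3864 = 45.5455.

T² ≈ 45.5455


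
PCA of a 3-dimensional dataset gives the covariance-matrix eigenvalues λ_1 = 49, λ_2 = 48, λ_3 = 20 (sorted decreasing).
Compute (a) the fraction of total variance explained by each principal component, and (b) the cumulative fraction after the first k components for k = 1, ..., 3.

Step 1 — total variance = trace(Sigma) = Σ λ_i = 49 + 48 + 20 = 117.

Step 2 — fraction explained by component i = λ_i / Σ λ:
  PC1: 49/117 = 0.4188
  PC2: 48/117 = 0.4103
  PC3: 20/117 = 0.1709

Step 3 — cumulative fraction after k components = (λ_1 + ... + λ_k) / Σ λ:
  k = 1: 49/117 = 0.4188
  k = 2: (49 + 48)/117 = 97/117 = 0.8291
  k = 3: (49 + 48 + 20)/117 = 117/117 = 1

Summary (fraction, with percent):

explained: PC1 0.4188 (41.88%), PC2 0.4103 (41.03%), PC3 0.1709 (17.09%);  cumulative: 0.4188, 0.8291, 1


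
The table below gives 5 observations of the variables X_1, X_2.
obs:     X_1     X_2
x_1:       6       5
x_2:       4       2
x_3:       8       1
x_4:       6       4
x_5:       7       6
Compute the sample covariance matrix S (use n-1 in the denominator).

Step 1 — column means:
  mean(X_1) = (6 + 4 + 8 + 6 + 7) / 5 = 31/5 = 6.2
  mean(X_2) = (5 + 2 + 1 + 4 + 6) / 5 = 18/5 = 3.6

Step 2 — sample covariance S[i,j] = (1/(n-1)) · Σ_k (x_{k,i} - mean_i) · (x_{k,j} - mean_j), with n-1 = 4.
  S[X_1,X_1] = ((-0.2)·(-0.2) + (-2.2)·(-2.2) + (1.8)·(1.8) + (-0.2)·(-0.2) + (0.8)·(0.8)) / 4 = 8.8/4 = 2.2
  S[X_1,X_2] = ((-0.2)·(1.4) + (-2.2)·(-1.6) + (1.8)·(-2.6) + (-0.2)·(0.4) + (0.8)·(2.4)) / 4 = 0.4/4 = 0.1
  S[X_2,X_2] = ((1.4)·(1.4) + (-1.6)·(-1.6) + (-2.6)·(-2.6) + (0.4)·(0.4) + (2.4)·(2.4)) / 4 = 17.2/4 = 4.3

S is symmetric (S[j,i] = S[i,j]). Assembling:

S = [[2.2, 0.1],
 [0.1, 4.3]]


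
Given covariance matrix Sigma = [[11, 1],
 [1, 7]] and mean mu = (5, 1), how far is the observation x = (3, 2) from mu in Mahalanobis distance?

Step 1 — centre the observation: (x - mu) = (-2, 1).

Step 2 — invert Sigma. det(Sigma) = 11·7 - (1)² = 76.
  Sigma^{-1} = (1/det) · [[d, -b], [-b, a]] = [[0.0921, -0.0132],
 [-0.0132, 0.1447]].

Step 3 — form the quadratic (x - mu)^T · Sigma^{-1} · (x - mu):
  Sigma^{-1} · (x - mu) = (-0.1974, 0.1711).
  (x - mu)^T · [Sigma^{-1} · (x - mu)] = (-2)·(-0.1974) + (1)·(0.1711) = 0.5658.

Step 4 — take square root: d = √(0.5658) ≈ 0.7522.

d(x, mu) = √(0.5658) ≈ 0.7522


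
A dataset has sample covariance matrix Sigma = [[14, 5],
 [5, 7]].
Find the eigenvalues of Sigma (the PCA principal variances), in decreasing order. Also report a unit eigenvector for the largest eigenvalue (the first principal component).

Step 1 — characteristic polynomial of 2×2 Sigma:
  det(Sigma - λI) = λ² - trace · λ + det = 0.
  trace = 14 + 7 = 21, det = 14·7 - (5)² = 73.
Step 2 — discriminant:
  Δ = trace² - 4·det = 441 - 292 = 149.
Step 3 — eigenvalues:
  λ = (trace ± √Δ)/2 = (21 ± 12.2066)/2,
  λ_1 = 16.6033,  λ_2 = 4.3967.

Step 4 — unit eigenvector for λ_1: solve (Sigma - λ_1 I)v = 0. First row:
  (14 - 16.6033)·v_x + (5)·v_y = 0, i.e. (-2.6033)·v_x + (5)·v_y = 0,
  so v ∝ (b, λ_1 - a) = (5, 2.6033) = u.
  ||u|| = √((5)² + (2.6033)²) = √(31.7771) ≈ 5.6371,
  v_1 = u/||u|| ≈ (0.887, 0.4618) (||v_1|| = 1).

λ_1 = 16.6033,  λ_2 = 4.3967;  v_1 ≈ (0.887, 0.4618)


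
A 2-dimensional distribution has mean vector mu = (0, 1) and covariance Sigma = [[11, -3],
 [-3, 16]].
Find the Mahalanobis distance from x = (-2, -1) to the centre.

Step 1 — centre the observation: (x - mu) = (-2, -2).

Step 2 — invert Sigma. det(Sigma) = 11·16 - (-3)² = 167.
  Sigma^{-1} = (1/det) · [[d, -b], [-b, a]] = [[0.0958, 0.018],
 [0.018, 0.0659]].

Step 3 — form the quadratic (x - mu)^T · Sigma^{-1} · (x - mu):
  Sigma^{-1} · (x - mu) = (-0.2275, -0.1677).
  (x - mu)^T · [Sigma^{-1} · (x - mu)] = (-2)·(-0.2275) + (-2)·(-0.1677) = 0.7904.

Step 4 — take square root: d = √(0.7904) ≈ 0.8891.

d(x, mu) = √(0.7904) ≈ 0.8891


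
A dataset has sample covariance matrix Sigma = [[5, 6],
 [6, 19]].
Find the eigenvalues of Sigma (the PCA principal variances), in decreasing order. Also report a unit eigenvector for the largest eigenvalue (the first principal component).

Step 1 — characteristic polynomial of 2×2 Sigma:
  det(Sigma - λI) = λ² - trace · λ + det = 0.
  trace = 5 + 19 = 24, det = 5·19 - (6)² = 59.
Step 2 — discriminant:
  Δ = trace² - 4·det = 576 - 236 = 340.
Step 3 — eigenvalues:
  λ = (trace ± √Δ)/2 = (24 ± 18.4391)/2,
  λ_1 = 21.2195,  λ_2 = 2.7805.

Step 4 — unit eigenvector for λ_1: solve (Sigma - λ_1 I)v = 0. First row:
  (5 - 21.2195)·v_x + (6)·v_y = 0, i.e. (-16.2195)·v_x + (6)·v_y = 0,
  so v ∝ (b, λ_1 - a) = (6, 16.2195) = u.
  ||u|| = √((6)² + (16.2195)²) = √(299.0736) ≈ 17.2937,
  v_1 = u/||u|| ≈ (0.3469, 0.9379) (||v_1|| = 1).

λ_1 = 21.2195,  λ_2 = 2.7805;  v_1 ≈ (0.3469, 0.9379)


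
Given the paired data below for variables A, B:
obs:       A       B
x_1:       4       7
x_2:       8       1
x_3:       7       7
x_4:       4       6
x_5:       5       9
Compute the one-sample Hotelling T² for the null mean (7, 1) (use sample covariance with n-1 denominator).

Step 1 — sample mean vector:
  mean(A) = (4 + 8 + 7 + 4 + 5) / 5 = 28/5 = 5.6
  mean(B) = (7 + 1 + 7 + 6 + 9) / 5 = 30/5 = 6
  x̄ = (5.6, 6),  deviation x̄ - mu_0 = (5.6, 6) - (7, 1) = (-1.4, 5).

Step 2 — sample covariance matrix, S[i,j] = (1/(n-1)) · Σ_k (x_{k,i} - mean_i) · (x_{k,j} - mean_j), divisor n-1 = 4:
  S[A,A] = ((-1.6)·(-1.6) + (2.4)·(2.4) + (1.4)·(1.4) + (-1.6)·(-1.6) + (-0.6)·(-0.6)) / 4 = 13.2/4 = 3.3
  S[A,B] = ((-1.6)·(1) + (2.4)·(-5) + (1.4)·(1) + (-1.6)·(0) + (-0.6)·(3)) / 4 = -14/4 = -3.5
  S[B,B] = ((1)·(1) + (-5)·(-5) + (1)·(1) + (0)·(0) + (3)·(3)) / 4 = 36/4 = 9
  S = [[3.3, -3.5],
 [-3.5, 9]].

Step 3 — invert S. det(S) = 3.3·9 - (-3.5)² = 17.45.
  S^{-1} = (1/det) · [[d, -b], [-b, a]] = [[0.5158, 0.2006],
 [0.2006, 0.1891]].

Step 4 — quadratic form (x̄ - mu_0)^T · S^{-1} · (x̄ - mu_0):
  S^{-1} · (x̄ - mu_0) = (0.2808, 0.6648),
  (x̄ - mu_0)^T · [...] = (-1.4)·(0.2808) + (5)·(0.6648) = 2.9307.

Step 5 — scale by n: T² = 5 · 2.9307 = 14.6533.

T² ≈ 14.6533
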